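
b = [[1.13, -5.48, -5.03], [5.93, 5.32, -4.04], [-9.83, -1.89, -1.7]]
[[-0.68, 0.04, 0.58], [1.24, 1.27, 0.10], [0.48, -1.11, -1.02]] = b @ [[-0.07, 0.11, 0.12], [0.22, 0.07, -0.1], [-0.12, -0.06, 0.02]]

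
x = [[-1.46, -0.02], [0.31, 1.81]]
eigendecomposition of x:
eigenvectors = [[-1.0, 0.01], [0.09, -1.00]]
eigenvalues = [-1.46, 1.81]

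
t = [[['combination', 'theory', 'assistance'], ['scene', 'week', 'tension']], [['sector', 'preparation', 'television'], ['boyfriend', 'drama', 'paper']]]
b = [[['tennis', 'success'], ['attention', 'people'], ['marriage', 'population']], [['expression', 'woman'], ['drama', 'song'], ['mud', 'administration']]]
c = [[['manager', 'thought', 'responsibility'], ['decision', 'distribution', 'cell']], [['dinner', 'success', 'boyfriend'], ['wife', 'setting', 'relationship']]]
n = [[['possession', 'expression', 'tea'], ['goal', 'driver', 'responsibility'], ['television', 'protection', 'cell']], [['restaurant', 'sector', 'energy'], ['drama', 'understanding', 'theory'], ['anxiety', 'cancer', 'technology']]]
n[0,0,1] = 'expression'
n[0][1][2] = 'responsibility'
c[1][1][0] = 'wife'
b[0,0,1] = 'success'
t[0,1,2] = 'tension'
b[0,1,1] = 'people'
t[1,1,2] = 'paper'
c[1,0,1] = 'success'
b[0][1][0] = 'attention'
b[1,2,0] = 'mud'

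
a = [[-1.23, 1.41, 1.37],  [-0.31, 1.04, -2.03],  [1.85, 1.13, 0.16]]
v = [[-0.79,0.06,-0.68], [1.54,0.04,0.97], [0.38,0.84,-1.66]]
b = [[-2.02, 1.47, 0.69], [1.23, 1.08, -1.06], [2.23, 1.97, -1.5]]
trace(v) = -2.41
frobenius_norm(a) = 3.92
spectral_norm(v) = 2.31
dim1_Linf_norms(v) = [0.79, 1.54, 1.66]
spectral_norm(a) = 2.54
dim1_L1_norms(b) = [4.18, 3.37, 5.7]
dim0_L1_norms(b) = [5.48, 4.52, 3.25]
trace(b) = -2.44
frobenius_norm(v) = 2.83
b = a + v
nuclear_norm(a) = 6.77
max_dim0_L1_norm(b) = 5.48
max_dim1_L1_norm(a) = 4.01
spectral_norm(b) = 3.99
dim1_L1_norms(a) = [4.01, 3.38, 3.14]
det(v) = 0.00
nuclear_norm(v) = 3.94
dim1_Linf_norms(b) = [2.02, 1.23, 2.23]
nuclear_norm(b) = 6.55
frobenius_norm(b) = 4.65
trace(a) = -0.03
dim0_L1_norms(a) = [3.39, 3.58, 3.56]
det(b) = -1.70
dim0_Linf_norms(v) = [1.54, 0.84, 1.66]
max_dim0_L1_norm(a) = 3.58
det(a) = -11.37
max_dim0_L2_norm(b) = 3.25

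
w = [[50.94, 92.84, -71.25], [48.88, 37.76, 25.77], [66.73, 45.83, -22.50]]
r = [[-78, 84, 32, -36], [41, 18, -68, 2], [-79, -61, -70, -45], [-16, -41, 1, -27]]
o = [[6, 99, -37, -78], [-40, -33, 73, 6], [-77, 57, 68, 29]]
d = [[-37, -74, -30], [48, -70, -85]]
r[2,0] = -79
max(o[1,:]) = 73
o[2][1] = 57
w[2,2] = -22.5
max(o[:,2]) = 73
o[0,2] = -37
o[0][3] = -78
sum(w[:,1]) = 176.43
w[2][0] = 66.73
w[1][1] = 37.76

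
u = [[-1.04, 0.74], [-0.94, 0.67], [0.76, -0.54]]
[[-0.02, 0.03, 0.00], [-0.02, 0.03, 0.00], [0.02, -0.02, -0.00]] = u @ [[-0.04, -0.00, 0.01], [-0.09, 0.04, 0.02]]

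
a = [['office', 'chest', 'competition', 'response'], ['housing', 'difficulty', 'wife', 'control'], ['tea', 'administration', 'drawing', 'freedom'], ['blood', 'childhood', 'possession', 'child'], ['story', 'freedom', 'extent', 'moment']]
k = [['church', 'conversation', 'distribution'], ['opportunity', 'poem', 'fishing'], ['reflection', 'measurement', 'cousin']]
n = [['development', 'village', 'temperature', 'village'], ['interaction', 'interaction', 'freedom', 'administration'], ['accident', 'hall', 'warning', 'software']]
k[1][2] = 'fishing'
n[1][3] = 'administration'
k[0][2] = 'distribution'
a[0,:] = ['office', 'chest', 'competition', 'response']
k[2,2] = 'cousin'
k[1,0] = 'opportunity'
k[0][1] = 'conversation'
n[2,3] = 'software'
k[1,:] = ['opportunity', 'poem', 'fishing']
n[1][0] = 'interaction'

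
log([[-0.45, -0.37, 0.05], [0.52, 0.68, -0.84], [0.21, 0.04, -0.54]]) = [[0.73, 0.40, -3.67], [1.95, 0.06, -0.50], [3.16, 1.13, -3.05]]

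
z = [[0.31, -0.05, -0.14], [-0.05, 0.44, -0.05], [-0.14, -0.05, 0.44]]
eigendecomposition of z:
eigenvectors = [[0.80, 0.49, 0.34],[0.28, 0.19, -0.94],[0.53, -0.85, -0.02]]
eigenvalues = [0.2, 0.53, 0.46]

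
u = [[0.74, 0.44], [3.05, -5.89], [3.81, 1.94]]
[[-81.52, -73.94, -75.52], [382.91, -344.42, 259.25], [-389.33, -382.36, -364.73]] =u @ [[-54.67, -102.98, -58.02], [-93.32, 5.15, -74.06]]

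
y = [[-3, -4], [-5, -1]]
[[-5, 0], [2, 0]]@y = [[15, 20], [-6, -8]]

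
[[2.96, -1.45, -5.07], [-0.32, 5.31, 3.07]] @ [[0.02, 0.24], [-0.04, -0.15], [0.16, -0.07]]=[[-0.69, 1.28], [0.27, -1.09]]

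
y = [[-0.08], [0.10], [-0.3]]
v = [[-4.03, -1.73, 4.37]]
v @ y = [[-1.16]]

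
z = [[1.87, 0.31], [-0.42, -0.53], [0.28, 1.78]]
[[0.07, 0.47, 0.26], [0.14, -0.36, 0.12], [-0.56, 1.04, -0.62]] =z@ [[0.09, 0.16, 0.2], [-0.33, 0.56, -0.38]]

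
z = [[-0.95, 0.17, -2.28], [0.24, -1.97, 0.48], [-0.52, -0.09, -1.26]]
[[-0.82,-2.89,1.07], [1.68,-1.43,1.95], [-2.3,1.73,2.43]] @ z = [[-0.47, 5.46, -0.87], [-2.95, 2.93, -6.97], [1.34, -4.02, 3.01]]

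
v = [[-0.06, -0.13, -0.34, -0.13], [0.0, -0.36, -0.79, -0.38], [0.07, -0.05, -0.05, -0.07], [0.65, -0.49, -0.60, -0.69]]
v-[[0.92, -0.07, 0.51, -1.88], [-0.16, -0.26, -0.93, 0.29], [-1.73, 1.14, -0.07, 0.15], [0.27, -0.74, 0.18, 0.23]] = [[-0.98,-0.06,-0.85,1.75], [0.16,-0.10,0.14,-0.67], [1.80,-1.19,0.02,-0.22], [0.38,0.25,-0.78,-0.92]]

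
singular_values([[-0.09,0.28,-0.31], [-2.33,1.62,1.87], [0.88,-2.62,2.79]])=[3.98, 3.36, 0.0]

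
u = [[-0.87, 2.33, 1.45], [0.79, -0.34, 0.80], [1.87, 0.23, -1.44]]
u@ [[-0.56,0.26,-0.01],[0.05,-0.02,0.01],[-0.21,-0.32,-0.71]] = [[0.30, -0.74, -1.00], [-0.63, -0.04, -0.58], [-0.73, 0.94, 1.01]]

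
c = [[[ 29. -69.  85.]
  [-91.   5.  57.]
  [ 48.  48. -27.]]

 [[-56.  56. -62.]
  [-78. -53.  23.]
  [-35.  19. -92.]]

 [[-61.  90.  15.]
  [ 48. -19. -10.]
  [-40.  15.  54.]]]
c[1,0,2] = -62.0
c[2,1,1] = -19.0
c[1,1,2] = 23.0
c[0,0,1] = -69.0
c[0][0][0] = 29.0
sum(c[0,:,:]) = 85.0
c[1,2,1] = 19.0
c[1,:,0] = [-56.0, -78.0, -35.0]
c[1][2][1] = 19.0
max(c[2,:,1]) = 90.0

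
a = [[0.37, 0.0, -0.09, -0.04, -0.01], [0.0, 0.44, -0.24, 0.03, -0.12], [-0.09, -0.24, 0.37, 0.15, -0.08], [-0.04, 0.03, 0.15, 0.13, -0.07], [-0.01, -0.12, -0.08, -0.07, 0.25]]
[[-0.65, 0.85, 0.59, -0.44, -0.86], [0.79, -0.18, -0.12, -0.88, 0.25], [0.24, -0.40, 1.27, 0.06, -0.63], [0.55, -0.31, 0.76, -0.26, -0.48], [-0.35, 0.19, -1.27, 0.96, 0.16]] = a @ [[-1.24,2.35,2.44,-1.14,-3.21],  [2.24,0.88,0.87,-1.05,-0.88],  [0.83,1.53,3.79,0.09,-2.31],  [2.73,-3.18,0.21,-0.46,-2.58],  [0.64,0.86,-3.31,3.2,-1.37]]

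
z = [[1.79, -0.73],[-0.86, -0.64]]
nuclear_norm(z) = 2.90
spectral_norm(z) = 2.03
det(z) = -1.77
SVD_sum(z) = [[1.86, -0.44], [-0.67, 0.16]] + [[-0.07, -0.29], [-0.19, -0.80]]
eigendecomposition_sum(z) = [[1.86, -0.51], [-0.60, 0.16]] + [[-0.07, -0.22], [-0.26, -0.8]]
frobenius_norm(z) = 2.21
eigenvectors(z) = [[0.95, 0.26], [-0.31, 0.96]]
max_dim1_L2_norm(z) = 1.93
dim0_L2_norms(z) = [1.99, 0.97]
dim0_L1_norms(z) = [2.65, 1.37]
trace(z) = 1.15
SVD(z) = [[-0.94, 0.34], [0.34, 0.94]] @ diag([2.03064365520678, 0.8733191544724352]) @ [[-0.97, 0.23], [-0.23, -0.97]]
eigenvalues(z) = [2.03, -0.88]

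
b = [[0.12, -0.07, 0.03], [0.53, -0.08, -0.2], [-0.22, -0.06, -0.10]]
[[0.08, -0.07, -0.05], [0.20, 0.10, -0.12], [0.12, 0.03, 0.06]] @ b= [[-0.02, 0.0, 0.02], [0.10, -0.01, -0.00], [0.02, -0.01, -0.01]]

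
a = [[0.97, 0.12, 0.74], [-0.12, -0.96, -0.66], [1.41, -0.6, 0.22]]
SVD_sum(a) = [[1.05, -0.18, 0.43], [-0.19, 0.03, -0.08], [1.34, -0.23, 0.55]] + [[-0.04, 0.35, 0.23], [0.1, -0.95, -0.63], [0.04, -0.41, -0.27]] + [[-0.04, -0.06, 0.08], [-0.03, -0.04, 0.05], [0.03, 0.04, -0.05]]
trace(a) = 0.23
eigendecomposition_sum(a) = [[1.09, -0.08, 0.57], [-0.33, 0.02, -0.18], [1.16, -0.08, 0.61]] + [[-0.05,-0.03,0.04], [-0.06,-0.04,0.05], [0.09,0.06,-0.06]] + [[-0.07,0.23,0.13], [0.28,-0.94,-0.53], [0.17,-0.58,-0.32]]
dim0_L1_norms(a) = [2.5, 1.68, 1.62]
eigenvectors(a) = [[-0.67, 0.42, -0.21], [0.21, 0.54, 0.83], [-0.71, -0.73, 0.51]]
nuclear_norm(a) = 3.34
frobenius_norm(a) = 2.30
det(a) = 0.36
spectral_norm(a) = 1.87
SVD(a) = [[-0.61, 0.32, -0.72], [0.11, -0.87, -0.48], [-0.78, -0.37, 0.5]] @ diag([1.870666838654179, 1.3231589900563112, 0.14441560093266428]) @ [[-0.91, 0.16, -0.37], [-0.08, 0.83, 0.55], [0.40, 0.54, -0.75]]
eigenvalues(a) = [1.72, -0.16, -1.33]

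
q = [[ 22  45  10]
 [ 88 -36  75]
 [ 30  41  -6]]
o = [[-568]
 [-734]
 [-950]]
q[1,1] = -36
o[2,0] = -950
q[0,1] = 45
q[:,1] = [45, -36, 41]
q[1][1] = -36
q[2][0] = 30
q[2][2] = -6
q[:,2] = [10, 75, -6]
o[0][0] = -568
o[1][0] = -734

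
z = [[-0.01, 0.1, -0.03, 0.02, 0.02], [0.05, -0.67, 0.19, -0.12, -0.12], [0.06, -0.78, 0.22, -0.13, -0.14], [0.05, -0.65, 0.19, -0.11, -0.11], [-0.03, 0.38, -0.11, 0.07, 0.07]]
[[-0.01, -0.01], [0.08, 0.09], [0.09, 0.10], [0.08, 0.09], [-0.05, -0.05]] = z@[[0.01, 0.01], [-0.08, -0.09], [0.03, 0.04], [-0.04, -0.04], [-0.12, -0.14]]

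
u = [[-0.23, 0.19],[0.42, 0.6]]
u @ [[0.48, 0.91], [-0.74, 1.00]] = [[-0.25,-0.02], [-0.24,0.98]]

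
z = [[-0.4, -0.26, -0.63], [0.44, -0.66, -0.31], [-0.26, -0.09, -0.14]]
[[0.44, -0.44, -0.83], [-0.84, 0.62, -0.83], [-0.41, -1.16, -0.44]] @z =[[-0.15, 0.25, -0.02],[0.82, -0.12, 0.45],[-0.23, 0.91, 0.68]]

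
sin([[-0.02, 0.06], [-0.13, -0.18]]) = [[-0.02, 0.06], [-0.13, -0.18]]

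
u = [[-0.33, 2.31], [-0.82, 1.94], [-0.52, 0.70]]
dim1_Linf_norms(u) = [2.31, 1.94, 0.7]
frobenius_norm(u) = 3.26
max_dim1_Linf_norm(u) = 2.31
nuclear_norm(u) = 3.73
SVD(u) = [[0.72,-0.64], [0.65,0.48], [0.25,0.59]] @ diag([3.221961406672024, 0.5102594378510058]) @ [[-0.28, 0.96], [-0.96, -0.28]]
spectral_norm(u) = 3.22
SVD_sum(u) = [[-0.65, 2.22], [-0.58, 2.01], [-0.23, 0.78]] + [[0.32, 0.09], [-0.24, -0.07], [-0.29, -0.08]]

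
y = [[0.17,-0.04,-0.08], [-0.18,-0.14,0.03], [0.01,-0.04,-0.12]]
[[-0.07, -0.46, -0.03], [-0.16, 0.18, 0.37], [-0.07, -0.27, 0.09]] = y@[[-0.03, -1.63, -0.68], [1.24, 1.17, -1.81], [0.2, 1.74, -0.19]]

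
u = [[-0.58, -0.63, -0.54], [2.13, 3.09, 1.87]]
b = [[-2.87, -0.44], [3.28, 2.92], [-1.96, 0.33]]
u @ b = [[0.66, -1.76],[0.36, 8.70]]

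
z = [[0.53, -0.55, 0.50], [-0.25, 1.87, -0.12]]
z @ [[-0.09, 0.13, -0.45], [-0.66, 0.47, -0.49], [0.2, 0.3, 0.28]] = [[0.42, -0.04, 0.17], [-1.24, 0.81, -0.84]]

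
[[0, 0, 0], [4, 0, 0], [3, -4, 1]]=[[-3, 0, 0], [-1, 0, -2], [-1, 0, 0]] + [[3, 0, 0], [5, 0, 2], [4, -4, 1]]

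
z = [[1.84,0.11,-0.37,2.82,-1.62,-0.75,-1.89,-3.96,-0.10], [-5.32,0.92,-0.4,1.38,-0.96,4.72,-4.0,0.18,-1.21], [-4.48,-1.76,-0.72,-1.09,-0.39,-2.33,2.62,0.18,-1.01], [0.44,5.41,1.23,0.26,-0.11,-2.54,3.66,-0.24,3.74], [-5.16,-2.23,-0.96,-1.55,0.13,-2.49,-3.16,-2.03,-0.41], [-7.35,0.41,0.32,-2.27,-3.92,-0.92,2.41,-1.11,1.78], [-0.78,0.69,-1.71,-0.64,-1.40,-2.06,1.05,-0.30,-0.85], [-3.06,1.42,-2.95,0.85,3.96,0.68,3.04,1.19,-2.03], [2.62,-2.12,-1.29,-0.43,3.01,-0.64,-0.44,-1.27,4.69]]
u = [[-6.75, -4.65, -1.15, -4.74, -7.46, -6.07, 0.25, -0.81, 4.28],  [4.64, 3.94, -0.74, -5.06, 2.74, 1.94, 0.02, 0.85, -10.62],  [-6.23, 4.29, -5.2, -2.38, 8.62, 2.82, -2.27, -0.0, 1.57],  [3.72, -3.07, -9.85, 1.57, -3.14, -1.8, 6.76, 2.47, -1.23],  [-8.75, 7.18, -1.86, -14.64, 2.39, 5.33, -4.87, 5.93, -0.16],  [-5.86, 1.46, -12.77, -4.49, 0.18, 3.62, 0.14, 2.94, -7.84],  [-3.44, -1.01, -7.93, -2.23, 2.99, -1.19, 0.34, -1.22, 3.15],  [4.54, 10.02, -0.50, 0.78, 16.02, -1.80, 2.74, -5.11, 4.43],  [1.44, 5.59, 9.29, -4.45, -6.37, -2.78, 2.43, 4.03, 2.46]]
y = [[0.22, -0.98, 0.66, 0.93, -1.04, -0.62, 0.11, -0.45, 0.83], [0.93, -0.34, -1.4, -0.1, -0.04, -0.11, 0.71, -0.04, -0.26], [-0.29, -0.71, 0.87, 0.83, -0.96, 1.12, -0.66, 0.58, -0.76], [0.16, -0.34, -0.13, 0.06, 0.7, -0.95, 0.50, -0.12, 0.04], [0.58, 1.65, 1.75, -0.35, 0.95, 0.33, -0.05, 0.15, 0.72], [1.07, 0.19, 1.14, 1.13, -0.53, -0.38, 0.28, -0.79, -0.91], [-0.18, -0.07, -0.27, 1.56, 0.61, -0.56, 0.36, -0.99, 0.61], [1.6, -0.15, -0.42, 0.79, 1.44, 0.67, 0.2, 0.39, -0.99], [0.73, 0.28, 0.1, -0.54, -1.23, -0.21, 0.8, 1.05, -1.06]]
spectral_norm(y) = 3.13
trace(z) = 8.44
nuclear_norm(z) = 54.90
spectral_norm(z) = 12.88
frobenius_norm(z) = 21.48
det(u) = -18679527.53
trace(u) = -2.74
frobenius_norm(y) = 6.80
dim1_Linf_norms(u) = [7.46, 10.62, 8.62, 9.85, 14.64, 12.77, 7.93, 16.02, 9.29]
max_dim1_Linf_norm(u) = 16.02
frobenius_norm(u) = 47.49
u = z @ y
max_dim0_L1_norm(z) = 31.05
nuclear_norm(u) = 112.70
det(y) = 20.43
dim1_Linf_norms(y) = [1.04, 1.4, 1.12, 0.95, 1.75, 1.14, 1.56, 1.6, 1.23]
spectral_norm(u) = 27.36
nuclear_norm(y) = 17.56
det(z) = -907320.39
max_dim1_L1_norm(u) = 51.11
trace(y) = 1.07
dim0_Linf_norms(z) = [7.35, 5.41, 2.95, 2.82, 3.96, 4.72, 4.0, 3.96, 4.69]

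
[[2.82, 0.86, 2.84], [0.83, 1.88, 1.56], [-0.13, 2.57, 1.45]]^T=[[2.82, 0.83, -0.13], [0.86, 1.88, 2.57], [2.84, 1.56, 1.45]]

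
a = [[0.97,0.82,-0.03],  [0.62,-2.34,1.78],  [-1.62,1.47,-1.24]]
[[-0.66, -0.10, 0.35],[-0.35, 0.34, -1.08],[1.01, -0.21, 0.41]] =a@[[-0.64, -0.01, 0.27], [-0.05, -0.11, 0.09], [-0.04, 0.05, -0.58]]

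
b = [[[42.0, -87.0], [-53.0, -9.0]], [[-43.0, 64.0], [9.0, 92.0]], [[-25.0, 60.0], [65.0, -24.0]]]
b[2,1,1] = -24.0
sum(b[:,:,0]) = -5.0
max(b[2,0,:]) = 60.0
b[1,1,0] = 9.0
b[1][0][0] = -43.0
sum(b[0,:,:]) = -107.0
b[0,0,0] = 42.0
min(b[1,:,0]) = -43.0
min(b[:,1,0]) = -53.0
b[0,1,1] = -9.0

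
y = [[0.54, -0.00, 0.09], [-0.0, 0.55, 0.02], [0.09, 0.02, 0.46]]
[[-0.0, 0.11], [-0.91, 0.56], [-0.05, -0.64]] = y @ [[-0.0, 0.46], [-1.66, 1.07], [-0.04, -1.53]]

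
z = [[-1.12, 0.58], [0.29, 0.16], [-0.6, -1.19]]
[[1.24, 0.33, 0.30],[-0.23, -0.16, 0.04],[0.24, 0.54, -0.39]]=z@[[-0.96,-0.42,-0.08], [0.28,-0.24,0.37]]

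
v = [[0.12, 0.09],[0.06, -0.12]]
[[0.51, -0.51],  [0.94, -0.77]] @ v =[[0.03,0.11],[0.07,0.18]]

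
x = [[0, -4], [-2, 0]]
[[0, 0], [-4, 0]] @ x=[[0, 0], [0, 16]]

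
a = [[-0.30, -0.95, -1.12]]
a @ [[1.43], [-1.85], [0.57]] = [[0.69]]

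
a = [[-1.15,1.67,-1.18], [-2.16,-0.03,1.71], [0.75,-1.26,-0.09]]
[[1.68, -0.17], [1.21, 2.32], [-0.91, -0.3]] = a @[[-0.78, -0.66], [0.28, -0.19], [-0.27, 0.52]]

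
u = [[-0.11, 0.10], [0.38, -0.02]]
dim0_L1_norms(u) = [0.49, 0.12]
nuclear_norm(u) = 0.49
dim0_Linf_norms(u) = [0.38, 0.1]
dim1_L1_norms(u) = [0.21, 0.4]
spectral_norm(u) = 0.40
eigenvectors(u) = [[-0.54, -0.38],  [0.84, -0.93]]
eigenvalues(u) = [-0.27, 0.14]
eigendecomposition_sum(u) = [[-0.16, 0.07], [0.25, -0.1]] + [[0.05, 0.03], [0.13, 0.08]]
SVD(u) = [[-0.31, 0.95], [0.95, 0.31]] @ diag([0.3985357993458269, 0.0898288185371643]) @ [[0.99, -0.12], [0.12, 0.99]]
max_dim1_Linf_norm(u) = 0.38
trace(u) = -0.13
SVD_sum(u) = [[-0.12, 0.02],[0.38, -0.05]] + [[0.01, 0.08], [0.0, 0.03]]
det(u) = -0.04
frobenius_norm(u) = 0.41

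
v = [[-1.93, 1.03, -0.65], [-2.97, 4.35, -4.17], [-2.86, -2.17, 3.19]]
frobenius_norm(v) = 8.57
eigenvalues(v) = [-1.2, -0.05, 6.86]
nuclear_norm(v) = 11.74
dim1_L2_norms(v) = [2.28, 6.72, 4.8]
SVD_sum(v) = [[-0.44, 1.11, -1.14], [-1.74, 4.43, -4.57], [0.77, -1.95, 2.01]] + [[-1.50, -0.09, 0.49], [-1.23, -0.07, 0.4], [-3.63, -0.21, 1.18]] + [[0.00, 0.01, 0.01], [-0.00, -0.0, -0.00], [-0.00, -0.0, -0.00]]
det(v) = 0.45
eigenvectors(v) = [[-0.42, 0.18, -0.14], [-0.68, 0.74, -0.80], [-0.61, 0.65, 0.58]]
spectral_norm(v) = 7.39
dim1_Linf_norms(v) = [1.93, 4.35, 3.19]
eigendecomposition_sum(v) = [[-1.99, 0.4, 0.09],[-3.24, 0.66, 0.15],[-2.9, 0.59, 0.13]] + [[0.04, -0.01, -0.01], [0.15, -0.06, -0.04], [0.13, -0.05, -0.04]] + [[0.02, 0.64, -0.73], [0.13, 3.75, -4.28], [-0.09, -2.71, 3.10]]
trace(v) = 5.61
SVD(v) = [[-0.22,0.36,-0.90],[-0.89,0.3,0.34],[0.39,0.88,0.26]] @ diag([7.393118863559459, 4.329757078645833, 0.01403955831216773]) @ [[0.26, -0.67, 0.69], [-0.95, -0.06, 0.31], [-0.17, -0.74, -0.65]]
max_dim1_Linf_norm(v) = 4.35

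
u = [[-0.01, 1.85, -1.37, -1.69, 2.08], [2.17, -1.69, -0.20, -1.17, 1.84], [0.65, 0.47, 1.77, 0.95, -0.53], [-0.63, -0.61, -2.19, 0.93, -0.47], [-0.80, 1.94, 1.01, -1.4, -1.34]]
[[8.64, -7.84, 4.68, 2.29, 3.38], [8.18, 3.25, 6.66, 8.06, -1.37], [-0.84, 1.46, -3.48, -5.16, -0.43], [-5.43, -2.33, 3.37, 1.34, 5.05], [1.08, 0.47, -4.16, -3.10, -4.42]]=u @ [[1.62,0.58,2.29,0.37,1.14], [0.83,-2.38,-0.05,-2.14,1.63], [0.45,1.4,-2.45,-1.16,-2.20], [-2.13,-1.27,-0.47,-2.22,2.47], [1.99,-1.76,0.31,0.44,0.74]]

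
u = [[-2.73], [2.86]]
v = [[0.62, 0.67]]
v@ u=[[0.22]]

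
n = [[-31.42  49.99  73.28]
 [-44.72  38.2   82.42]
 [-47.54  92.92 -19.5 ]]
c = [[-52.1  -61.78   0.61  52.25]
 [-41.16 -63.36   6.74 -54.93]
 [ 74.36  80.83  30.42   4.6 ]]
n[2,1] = 92.92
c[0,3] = 52.25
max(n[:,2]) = 82.42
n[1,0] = -44.72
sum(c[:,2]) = 37.77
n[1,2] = 82.42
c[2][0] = 74.36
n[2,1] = 92.92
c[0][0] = -52.1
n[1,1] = 38.2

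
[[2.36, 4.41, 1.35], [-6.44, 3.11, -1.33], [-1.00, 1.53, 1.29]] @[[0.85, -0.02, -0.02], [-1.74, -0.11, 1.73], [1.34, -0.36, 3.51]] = [[-3.86, -1.02, 12.32],[-12.67, 0.27, 0.84],[-1.78, -0.61, 7.19]]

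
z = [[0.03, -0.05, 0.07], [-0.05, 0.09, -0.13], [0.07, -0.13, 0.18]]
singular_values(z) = [0.3, 0.0, 0.0]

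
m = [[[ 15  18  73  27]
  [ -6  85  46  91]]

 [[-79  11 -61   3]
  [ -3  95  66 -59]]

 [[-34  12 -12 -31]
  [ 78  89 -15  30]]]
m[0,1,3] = 91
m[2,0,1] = 12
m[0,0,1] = 18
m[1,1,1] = 95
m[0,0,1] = 18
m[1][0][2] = -61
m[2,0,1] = 12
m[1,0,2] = -61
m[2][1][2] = -15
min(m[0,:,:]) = -6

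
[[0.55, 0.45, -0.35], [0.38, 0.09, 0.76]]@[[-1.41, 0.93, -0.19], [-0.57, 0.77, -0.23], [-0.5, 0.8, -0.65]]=[[-0.86, 0.58, 0.02], [-0.97, 1.03, -0.59]]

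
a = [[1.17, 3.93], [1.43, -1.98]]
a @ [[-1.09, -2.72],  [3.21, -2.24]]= [[11.34, -11.99], [-7.91, 0.55]]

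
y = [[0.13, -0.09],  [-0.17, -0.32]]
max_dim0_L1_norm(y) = 0.41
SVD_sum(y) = [[-0.01, -0.02], [-0.16, -0.32]] + [[0.14,-0.07],[-0.01,0.0]]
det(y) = -0.06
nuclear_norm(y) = 0.52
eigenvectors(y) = [[0.94,0.18], [-0.33,0.98]]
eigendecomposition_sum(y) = [[0.15, -0.03], [-0.05, 0.01]] + [[-0.02, -0.06],[-0.12, -0.33]]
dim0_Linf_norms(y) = [0.17, 0.32]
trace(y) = -0.19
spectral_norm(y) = 0.36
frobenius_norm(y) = 0.40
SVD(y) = [[0.06, 1.00], [1.0, -0.06]] @ diag([0.3629333698441672, 0.1567780885632841]) @ [[-0.45, -0.90], [0.9, -0.45]]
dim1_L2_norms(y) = [0.16, 0.36]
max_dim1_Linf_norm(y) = 0.32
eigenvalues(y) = [0.16, -0.35]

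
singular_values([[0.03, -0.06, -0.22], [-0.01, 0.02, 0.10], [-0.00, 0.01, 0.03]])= [0.25, 0.01, 0.0]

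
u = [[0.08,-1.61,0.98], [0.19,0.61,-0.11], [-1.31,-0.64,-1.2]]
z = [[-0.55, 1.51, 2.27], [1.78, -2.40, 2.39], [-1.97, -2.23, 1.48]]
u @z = [[-4.84, 1.8, -2.22], [1.20, -0.93, 1.73], [1.95, 2.23, -6.28]]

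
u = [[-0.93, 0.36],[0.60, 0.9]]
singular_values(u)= [1.15, 0.91]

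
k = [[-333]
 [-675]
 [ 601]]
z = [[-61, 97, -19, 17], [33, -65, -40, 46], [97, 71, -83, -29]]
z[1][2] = -40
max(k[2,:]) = 601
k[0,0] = -333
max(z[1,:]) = 46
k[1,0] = -675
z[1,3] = 46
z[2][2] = -83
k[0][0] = -333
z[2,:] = [97, 71, -83, -29]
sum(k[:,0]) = -407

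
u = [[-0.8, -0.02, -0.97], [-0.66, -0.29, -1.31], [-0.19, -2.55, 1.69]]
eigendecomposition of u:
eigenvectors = [[0.52, 0.82, -0.25],[0.68, -0.39, -0.34],[0.52, -0.42, 0.91]]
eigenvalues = [-1.8, -0.3, 2.7]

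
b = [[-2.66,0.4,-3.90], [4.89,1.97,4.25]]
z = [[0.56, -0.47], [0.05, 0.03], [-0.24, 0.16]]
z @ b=[[-3.79, -0.7, -4.18],[0.01, 0.08, -0.07],[1.42, 0.22, 1.62]]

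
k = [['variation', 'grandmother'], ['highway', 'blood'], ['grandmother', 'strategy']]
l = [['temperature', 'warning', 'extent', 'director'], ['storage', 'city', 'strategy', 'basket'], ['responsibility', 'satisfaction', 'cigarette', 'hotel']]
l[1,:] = ['storage', 'city', 'strategy', 'basket']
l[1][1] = 'city'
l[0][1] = 'warning'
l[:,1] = ['warning', 'city', 'satisfaction']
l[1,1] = 'city'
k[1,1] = 'blood'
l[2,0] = 'responsibility'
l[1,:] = ['storage', 'city', 'strategy', 'basket']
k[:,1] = ['grandmother', 'blood', 'strategy']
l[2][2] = 'cigarette'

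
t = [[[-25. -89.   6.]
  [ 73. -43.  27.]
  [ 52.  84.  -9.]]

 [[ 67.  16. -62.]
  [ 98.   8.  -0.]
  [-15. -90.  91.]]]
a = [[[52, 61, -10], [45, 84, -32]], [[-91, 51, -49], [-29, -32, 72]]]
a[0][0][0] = 52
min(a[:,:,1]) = -32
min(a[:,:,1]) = -32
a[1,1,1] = -32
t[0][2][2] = -9.0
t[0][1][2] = 27.0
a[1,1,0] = -29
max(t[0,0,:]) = 6.0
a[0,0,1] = 61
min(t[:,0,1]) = -89.0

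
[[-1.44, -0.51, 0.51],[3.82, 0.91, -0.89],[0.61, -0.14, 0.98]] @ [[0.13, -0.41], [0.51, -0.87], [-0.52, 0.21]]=[[-0.71, 1.14], [1.42, -2.54], [-0.50, 0.08]]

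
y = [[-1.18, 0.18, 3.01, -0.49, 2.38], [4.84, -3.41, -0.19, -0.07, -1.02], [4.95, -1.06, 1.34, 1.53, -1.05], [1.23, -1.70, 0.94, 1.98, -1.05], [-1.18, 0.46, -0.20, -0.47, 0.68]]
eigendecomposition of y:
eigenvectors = [[0.18, -0.13, 0.33, -0.37, 0.06], [-0.92, -0.94, 0.21, -0.32, -0.11], [-0.25, 0.04, 0.79, -0.18, -0.44], [-0.23, -0.31, 0.44, 0.85, 0.53], [0.10, 0.04, -0.19, -0.06, 0.71]]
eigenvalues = [-4.35, -2.71, 4.21, 1.97, 0.29]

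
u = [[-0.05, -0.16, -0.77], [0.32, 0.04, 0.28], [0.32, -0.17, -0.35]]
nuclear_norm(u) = 1.42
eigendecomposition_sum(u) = [[(-0.03+0.27j), (-0.08-0.09j), -0.38-0.09j], [0.15-0.13j, 0.00+0.09j, (0.15+0.24j)], [0.16+0.10j, -0.08+0.03j, -0.18+0.21j]] + [[-0.03-0.27j,(-0.08+0.09j),(-0.38+0.09j)], [(0.15+0.13j),0.00-0.09j,(0.15-0.24j)], [(0.16-0.1j),-0.08-0.03j,-0.18-0.21j]] + [[0.01-0.00j, 0.01-0.00j, -0.01+0.00j], [0.03-0.00j, 0.04-0.00j, -0.03+0.00j], [-0.01+0.00j, (-0.01+0j), 0.01-0.00j]]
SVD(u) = [[-0.86, 0.10, -0.51], [0.31, -0.68, -0.66], [-0.41, -0.72, 0.56]] @ diag([0.9174699648298075, 0.4622616012597604, 0.041988994224125054]) @ [[0.01, 0.24, 0.97],[-0.98, 0.17, -0.03],[-0.17, -0.96, 0.24]]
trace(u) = -0.36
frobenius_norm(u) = 1.03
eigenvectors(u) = [[-0.70+0.00j, -0.70-0.00j, (-0.22+0j)], [0.37+0.34j, 0.37-0.34j, (-0.95+0j)], [(-0.22+0.45j), -0.22-0.45j, 0.23+0.00j]]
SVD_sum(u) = [[-0.01, -0.19, -0.76], [0.0, 0.07, 0.28], [-0.0, -0.09, -0.37]] + [[-0.04, 0.01, -0.0], [0.31, -0.05, 0.01], [0.33, -0.06, 0.01]] + [[0.0, 0.02, -0.01], [0.00, 0.03, -0.01], [-0.0, -0.02, 0.01]]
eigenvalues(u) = [(-0.2+0.57j), (-0.2-0.57j), (0.05+0j)]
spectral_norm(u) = 0.92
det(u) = 0.02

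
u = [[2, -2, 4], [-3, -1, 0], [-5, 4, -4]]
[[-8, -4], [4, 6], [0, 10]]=u @ [[0, -2], [-4, 0], [-4, 0]]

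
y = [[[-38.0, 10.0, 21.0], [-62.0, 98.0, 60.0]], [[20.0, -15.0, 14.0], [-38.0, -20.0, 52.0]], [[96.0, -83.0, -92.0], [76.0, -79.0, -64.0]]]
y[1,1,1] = -20.0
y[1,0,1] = -15.0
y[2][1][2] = -64.0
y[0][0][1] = 10.0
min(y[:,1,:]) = -79.0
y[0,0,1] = 10.0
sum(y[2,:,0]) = 172.0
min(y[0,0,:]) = -38.0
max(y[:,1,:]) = 98.0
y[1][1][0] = -38.0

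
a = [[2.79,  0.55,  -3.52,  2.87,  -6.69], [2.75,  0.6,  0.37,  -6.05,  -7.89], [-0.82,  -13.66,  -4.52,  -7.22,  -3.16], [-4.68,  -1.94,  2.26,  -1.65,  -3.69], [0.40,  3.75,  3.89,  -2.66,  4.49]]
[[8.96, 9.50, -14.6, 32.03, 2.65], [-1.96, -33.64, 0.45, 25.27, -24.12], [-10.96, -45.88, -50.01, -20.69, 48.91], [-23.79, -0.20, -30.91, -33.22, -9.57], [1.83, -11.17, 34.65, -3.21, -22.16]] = a@[[4.45, -3.15, 2.83, 4.11, 0.23], [-0.50, 1.96, 4.34, 3.80, -3.65], [0.49, -1.78, -0.82, -5.03, -3.18], [1.31, 4.07, -2.45, -1.34, 1.37], [0.78, 0.11, 3.10, -0.69, 1.66]]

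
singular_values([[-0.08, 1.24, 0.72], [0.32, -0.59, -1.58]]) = [2.11, 0.75]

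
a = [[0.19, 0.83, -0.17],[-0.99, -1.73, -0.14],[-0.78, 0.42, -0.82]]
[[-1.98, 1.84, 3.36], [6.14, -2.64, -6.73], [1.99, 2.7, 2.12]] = a @ [[-1.13, -3.49, 2.73], [-2.68, 3.38, 2.64], [-2.72, 1.76, -3.83]]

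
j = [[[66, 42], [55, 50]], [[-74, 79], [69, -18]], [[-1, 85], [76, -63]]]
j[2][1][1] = -63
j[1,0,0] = -74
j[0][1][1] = 50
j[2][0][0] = -1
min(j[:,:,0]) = -74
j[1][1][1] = -18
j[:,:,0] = [[66, 55], [-74, 69], [-1, 76]]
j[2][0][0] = -1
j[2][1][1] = -63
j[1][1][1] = -18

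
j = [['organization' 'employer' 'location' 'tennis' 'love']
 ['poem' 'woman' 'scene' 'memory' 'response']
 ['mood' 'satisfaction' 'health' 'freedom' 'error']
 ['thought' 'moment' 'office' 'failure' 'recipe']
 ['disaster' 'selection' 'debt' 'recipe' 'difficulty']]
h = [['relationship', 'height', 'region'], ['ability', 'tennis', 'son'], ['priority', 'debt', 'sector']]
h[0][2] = 'region'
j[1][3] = 'memory'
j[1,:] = ['poem', 'woman', 'scene', 'memory', 'response']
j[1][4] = 'response'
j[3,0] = 'thought'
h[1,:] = ['ability', 'tennis', 'son']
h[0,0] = 'relationship'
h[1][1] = 'tennis'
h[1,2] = 'son'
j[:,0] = ['organization', 'poem', 'mood', 'thought', 'disaster']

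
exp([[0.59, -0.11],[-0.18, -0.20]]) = [[1.82, -0.14],[-0.23, 0.83]]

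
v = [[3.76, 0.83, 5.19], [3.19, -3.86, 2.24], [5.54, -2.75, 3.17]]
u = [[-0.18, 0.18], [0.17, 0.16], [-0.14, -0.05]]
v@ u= [[-1.26, 0.55], [-1.54, -0.16], [-1.91, 0.40]]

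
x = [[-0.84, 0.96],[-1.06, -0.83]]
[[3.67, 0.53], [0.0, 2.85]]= x @[[-1.78, -1.85],[2.27, -1.07]]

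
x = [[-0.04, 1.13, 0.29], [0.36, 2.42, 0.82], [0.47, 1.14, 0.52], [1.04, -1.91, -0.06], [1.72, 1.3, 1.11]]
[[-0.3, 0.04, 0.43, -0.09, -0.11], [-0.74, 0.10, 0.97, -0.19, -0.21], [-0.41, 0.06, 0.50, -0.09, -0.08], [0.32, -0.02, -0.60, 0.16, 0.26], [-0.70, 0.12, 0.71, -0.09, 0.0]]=x@[[-0.19, 0.05, 0.17, 0.02, 0.07], [-0.27, 0.04, 0.41, -0.07, -0.10], [-0.02, -0.02, -0.1, -0.03, 0.01]]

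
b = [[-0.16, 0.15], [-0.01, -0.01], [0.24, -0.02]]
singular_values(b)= [0.31, 0.11]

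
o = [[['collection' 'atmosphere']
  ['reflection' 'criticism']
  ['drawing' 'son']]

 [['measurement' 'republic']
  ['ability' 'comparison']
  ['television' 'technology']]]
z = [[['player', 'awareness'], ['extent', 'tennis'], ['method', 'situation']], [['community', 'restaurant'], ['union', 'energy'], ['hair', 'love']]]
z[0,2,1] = 'situation'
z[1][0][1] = 'restaurant'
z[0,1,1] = 'tennis'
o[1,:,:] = [['measurement', 'republic'], ['ability', 'comparison'], ['television', 'technology']]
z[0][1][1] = 'tennis'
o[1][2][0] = 'television'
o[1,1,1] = 'comparison'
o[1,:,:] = [['measurement', 'republic'], ['ability', 'comparison'], ['television', 'technology']]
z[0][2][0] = 'method'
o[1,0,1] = 'republic'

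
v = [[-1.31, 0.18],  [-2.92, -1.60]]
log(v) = [[1.03, 0.68], [-11.05, -0.07]]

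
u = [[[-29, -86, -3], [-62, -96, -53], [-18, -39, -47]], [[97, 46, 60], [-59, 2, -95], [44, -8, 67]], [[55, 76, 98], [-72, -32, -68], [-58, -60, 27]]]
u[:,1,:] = [[-62, -96, -53], [-59, 2, -95], [-72, -32, -68]]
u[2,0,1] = 76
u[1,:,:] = [[97, 46, 60], [-59, 2, -95], [44, -8, 67]]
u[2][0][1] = 76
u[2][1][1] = -32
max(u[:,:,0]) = 97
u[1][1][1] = 2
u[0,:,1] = [-86, -96, -39]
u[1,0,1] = 46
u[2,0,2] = 98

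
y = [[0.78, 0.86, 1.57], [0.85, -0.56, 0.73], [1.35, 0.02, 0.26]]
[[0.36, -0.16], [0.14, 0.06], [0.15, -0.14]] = y @ [[0.08, -0.11], [0.07, -0.19], [0.15, 0.06]]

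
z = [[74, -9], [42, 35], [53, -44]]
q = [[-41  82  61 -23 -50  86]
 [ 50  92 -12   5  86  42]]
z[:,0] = [74, 42, 53]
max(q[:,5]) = 86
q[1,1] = 92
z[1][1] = 35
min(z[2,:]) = -44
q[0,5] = 86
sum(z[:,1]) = -18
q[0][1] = 82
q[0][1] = 82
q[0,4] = -50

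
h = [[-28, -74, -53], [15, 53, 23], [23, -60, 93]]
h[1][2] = 23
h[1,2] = 23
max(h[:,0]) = 23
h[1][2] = 23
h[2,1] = -60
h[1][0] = 15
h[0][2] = -53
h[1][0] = 15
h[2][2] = 93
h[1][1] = 53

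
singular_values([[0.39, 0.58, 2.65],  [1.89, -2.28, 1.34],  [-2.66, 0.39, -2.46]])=[4.96, 2.42, 0.96]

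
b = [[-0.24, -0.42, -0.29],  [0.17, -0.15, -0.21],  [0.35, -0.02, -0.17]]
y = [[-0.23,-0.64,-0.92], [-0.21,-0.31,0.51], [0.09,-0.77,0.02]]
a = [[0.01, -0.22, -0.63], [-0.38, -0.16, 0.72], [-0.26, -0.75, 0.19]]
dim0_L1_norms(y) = [0.53, 1.72, 1.45]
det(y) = -0.30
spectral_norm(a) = 1.08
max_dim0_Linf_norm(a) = 0.75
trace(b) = -0.56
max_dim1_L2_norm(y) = 1.14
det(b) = -0.00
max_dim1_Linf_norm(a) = 0.75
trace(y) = -0.52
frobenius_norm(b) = 0.75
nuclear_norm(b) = 1.06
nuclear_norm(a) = 2.01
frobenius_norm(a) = 1.34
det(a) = -0.12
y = a + b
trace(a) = 0.04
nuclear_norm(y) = 2.36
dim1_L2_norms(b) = [0.56, 0.31, 0.39]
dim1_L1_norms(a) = [0.86, 1.26, 1.2]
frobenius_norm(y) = 1.52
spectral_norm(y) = 1.24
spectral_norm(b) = 0.59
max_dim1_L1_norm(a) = 1.26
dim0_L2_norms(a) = [0.46, 0.8, 0.98]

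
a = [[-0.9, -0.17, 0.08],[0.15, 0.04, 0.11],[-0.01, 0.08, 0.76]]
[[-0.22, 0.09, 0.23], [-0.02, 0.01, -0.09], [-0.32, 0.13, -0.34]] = a @ [[0.11, -0.11, -0.31], [0.50, 0.15, 0.10], [-0.47, 0.16, -0.46]]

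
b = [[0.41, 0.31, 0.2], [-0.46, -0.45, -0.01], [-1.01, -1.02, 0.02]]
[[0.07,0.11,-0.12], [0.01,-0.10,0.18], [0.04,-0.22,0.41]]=b @ [[-0.01,0.19,0.05], [-0.02,0.03,-0.45], [0.40,0.11,0.01]]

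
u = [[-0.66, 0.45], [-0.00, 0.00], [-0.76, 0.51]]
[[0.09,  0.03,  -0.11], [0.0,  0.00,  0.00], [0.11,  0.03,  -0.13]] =u@[[-0.15, -0.15, 0.16], [-0.01, -0.16, -0.01]]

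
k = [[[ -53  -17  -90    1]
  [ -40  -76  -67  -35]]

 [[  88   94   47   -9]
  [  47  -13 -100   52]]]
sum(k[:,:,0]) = 42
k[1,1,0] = 47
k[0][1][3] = -35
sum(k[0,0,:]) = -159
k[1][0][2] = 47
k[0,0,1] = -17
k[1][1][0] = 47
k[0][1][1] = -76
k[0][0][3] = 1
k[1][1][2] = -100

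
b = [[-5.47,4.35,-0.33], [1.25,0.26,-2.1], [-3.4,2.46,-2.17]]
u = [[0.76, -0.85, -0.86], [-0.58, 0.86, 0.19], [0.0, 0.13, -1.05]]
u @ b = [[-2.3, 0.97, 3.40], [3.6, -1.83, -2.03], [3.73, -2.55, 2.01]]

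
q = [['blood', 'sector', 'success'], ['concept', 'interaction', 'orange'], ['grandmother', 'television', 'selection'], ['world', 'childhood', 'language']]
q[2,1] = 'television'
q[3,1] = 'childhood'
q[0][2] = 'success'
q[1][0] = 'concept'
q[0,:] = ['blood', 'sector', 'success']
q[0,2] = 'success'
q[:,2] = ['success', 'orange', 'selection', 'language']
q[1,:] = ['concept', 'interaction', 'orange']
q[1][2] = 'orange'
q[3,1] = 'childhood'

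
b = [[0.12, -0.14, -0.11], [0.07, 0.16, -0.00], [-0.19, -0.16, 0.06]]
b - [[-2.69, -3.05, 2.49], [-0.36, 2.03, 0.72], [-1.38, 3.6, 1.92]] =[[2.81, 2.91, -2.6], [0.43, -1.87, -0.72], [1.19, -3.76, -1.86]]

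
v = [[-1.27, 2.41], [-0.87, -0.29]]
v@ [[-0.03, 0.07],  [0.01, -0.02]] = [[0.06, -0.14], [0.02, -0.06]]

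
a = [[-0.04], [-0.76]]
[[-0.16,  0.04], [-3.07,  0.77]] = a@[[4.04, -1.01]]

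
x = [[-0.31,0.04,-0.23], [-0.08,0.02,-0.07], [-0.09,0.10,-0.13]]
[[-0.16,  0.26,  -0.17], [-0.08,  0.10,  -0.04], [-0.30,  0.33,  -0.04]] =x@[[-1.22, 0.52, 0.75], [-1.37, 1.82, -0.15], [2.09, -1.52, -0.31]]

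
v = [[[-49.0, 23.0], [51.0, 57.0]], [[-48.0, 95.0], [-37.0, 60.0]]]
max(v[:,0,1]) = 95.0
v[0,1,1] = 57.0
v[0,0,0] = -49.0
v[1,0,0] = -48.0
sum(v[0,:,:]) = 82.0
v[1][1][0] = -37.0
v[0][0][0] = -49.0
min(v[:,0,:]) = -49.0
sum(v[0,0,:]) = -26.0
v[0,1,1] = 57.0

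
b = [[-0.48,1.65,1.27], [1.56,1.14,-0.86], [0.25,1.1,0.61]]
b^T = [[-0.48,1.56,0.25], [1.65,1.14,1.10], [1.27,-0.86,0.61]]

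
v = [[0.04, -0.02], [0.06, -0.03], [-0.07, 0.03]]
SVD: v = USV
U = [[-0.4, -0.38], [-0.6, -0.57], [0.69, -0.73]]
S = [0.11, 0.0]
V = [[-0.91,0.42],[0.42,0.91]]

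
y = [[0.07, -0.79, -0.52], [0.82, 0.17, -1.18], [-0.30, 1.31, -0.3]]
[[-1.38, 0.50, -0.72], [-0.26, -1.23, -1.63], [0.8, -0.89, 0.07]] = y @ [[1.07, -1.00, -0.51], [1.11, -0.86, 0.18], [1.12, 0.22, 1.05]]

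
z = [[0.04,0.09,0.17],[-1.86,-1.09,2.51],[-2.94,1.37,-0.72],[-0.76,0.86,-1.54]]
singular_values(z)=[3.66, 3.49, 0.31]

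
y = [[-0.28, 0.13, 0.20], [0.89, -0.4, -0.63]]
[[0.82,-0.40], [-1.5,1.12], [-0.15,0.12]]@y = [[-0.59, 0.27, 0.42], [1.42, -0.64, -1.01], [0.15, -0.07, -0.11]]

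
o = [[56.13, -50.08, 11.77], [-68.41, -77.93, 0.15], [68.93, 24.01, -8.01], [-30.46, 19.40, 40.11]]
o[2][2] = -8.01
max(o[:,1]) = 24.01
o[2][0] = 68.93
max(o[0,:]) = 56.13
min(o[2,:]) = -8.01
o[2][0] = 68.93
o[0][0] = 56.13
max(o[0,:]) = 56.13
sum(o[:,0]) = 26.190000000000012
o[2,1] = 24.01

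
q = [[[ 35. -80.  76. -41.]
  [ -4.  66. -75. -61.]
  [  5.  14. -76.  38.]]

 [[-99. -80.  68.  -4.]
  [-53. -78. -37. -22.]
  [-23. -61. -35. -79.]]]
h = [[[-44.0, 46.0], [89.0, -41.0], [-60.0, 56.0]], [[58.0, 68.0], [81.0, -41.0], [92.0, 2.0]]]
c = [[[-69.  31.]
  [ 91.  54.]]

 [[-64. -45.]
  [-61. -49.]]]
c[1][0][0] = -64.0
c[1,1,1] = -49.0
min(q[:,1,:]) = -78.0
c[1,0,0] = -64.0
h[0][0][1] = 46.0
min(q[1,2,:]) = -79.0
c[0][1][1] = 54.0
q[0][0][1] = -80.0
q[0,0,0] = 35.0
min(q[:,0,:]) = -99.0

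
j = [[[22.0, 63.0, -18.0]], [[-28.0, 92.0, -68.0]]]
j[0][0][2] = -18.0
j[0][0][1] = 63.0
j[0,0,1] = 63.0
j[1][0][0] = -28.0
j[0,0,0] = 22.0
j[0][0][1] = 63.0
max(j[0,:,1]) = 63.0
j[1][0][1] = 92.0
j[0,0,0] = 22.0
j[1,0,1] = 92.0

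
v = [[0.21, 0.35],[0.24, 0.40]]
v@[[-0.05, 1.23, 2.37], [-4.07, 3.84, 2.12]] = [[-1.44, 1.60, 1.24], [-1.64, 1.83, 1.42]]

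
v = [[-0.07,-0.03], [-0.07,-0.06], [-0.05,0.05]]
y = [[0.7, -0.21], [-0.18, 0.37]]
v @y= [[-0.04, 0.0], [-0.04, -0.01], [-0.04, 0.03]]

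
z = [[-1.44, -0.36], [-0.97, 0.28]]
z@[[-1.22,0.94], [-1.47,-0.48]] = [[2.29, -1.18], [0.77, -1.05]]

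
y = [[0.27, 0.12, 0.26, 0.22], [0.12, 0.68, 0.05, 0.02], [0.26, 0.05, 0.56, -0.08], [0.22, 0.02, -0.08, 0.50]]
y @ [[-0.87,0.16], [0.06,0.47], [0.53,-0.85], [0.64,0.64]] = [[0.05, 0.02], [-0.02, 0.31], [0.02, -0.46], [0.09, 0.43]]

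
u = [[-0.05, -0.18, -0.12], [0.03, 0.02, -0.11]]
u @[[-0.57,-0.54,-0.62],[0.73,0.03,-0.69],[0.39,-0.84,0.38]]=[[-0.15, 0.12, 0.11], [-0.05, 0.08, -0.07]]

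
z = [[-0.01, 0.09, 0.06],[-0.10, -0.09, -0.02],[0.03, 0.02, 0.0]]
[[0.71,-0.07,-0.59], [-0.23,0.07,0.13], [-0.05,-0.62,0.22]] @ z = [[-0.02,  0.06,  0.04], [-0.00,  -0.02,  -0.02], [0.07,  0.06,  0.01]]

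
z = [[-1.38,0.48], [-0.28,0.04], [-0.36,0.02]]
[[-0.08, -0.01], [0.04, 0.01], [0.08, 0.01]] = z @ [[-0.27, -0.05], [-0.95, -0.16]]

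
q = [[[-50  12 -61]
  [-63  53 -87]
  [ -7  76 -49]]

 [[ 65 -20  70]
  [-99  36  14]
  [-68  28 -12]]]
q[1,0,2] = 70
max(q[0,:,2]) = -49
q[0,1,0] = -63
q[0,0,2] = -61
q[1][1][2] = 14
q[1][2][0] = -68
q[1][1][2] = 14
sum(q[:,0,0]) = 15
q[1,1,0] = -99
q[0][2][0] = -7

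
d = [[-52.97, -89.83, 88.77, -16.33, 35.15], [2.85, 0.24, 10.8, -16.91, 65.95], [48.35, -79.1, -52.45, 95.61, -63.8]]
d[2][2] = -52.45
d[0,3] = -16.33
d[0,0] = -52.97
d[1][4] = 65.95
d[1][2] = 10.8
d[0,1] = -89.83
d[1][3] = -16.91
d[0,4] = 35.15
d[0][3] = -16.33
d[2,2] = -52.45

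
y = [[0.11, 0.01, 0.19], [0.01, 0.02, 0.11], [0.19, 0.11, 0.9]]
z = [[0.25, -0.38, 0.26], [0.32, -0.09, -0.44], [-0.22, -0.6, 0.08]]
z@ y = [[0.07,0.02,0.24],  [-0.05,-0.05,-0.35],  [-0.01,-0.01,-0.04]]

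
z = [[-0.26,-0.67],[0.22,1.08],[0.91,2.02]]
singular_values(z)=[2.57, 0.22]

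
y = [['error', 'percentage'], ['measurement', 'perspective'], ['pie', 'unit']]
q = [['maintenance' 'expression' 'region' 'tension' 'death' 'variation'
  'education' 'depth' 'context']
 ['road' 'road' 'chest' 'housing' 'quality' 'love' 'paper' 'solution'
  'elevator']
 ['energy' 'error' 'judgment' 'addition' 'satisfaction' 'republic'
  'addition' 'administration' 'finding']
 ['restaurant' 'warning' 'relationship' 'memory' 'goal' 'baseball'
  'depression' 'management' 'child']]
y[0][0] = 'error'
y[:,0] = ['error', 'measurement', 'pie']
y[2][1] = 'unit'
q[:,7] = ['depth', 'solution', 'administration', 'management']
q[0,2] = 'region'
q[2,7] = 'administration'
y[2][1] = 'unit'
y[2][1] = 'unit'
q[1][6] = 'paper'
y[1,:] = ['measurement', 'perspective']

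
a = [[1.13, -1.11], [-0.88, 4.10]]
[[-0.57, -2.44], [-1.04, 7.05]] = a @ [[-0.96, -0.60],[-0.46, 1.59]]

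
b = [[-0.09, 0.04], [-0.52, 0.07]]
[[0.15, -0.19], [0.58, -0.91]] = b@[[-0.91, 1.61], [1.58, -1.03]]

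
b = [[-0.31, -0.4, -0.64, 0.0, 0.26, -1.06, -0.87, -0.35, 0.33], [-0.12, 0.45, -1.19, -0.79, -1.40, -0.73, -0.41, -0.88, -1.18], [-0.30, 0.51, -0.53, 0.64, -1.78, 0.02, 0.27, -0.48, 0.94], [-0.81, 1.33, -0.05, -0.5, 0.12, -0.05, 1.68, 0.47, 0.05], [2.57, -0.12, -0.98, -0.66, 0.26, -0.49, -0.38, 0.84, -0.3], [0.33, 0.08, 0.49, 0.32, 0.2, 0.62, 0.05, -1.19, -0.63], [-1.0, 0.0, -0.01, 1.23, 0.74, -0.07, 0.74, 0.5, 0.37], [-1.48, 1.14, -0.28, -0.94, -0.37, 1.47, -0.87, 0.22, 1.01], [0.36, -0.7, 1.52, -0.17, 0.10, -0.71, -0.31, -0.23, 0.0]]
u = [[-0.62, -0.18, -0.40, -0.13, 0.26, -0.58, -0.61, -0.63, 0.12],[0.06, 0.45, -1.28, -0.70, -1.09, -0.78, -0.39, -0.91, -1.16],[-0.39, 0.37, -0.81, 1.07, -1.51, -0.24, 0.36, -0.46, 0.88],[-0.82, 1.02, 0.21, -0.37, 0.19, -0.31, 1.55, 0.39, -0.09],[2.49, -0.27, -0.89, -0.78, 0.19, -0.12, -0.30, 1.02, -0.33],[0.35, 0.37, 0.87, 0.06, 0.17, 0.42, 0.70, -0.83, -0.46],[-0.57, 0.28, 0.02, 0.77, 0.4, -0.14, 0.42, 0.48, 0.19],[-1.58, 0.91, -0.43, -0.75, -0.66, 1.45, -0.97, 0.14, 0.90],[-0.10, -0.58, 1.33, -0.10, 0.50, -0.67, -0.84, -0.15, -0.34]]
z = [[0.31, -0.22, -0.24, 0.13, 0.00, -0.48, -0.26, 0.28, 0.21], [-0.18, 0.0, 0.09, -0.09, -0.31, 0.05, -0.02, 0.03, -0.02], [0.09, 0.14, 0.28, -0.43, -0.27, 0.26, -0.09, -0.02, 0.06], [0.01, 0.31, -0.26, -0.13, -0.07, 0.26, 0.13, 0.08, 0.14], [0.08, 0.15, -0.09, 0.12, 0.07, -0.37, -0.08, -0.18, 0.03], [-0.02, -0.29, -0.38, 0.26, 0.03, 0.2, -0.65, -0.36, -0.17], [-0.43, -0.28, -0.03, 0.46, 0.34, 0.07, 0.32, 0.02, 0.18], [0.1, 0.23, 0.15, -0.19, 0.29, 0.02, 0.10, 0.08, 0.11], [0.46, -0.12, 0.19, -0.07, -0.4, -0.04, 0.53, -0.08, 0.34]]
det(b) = -80.29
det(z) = 0.00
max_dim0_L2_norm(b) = 3.3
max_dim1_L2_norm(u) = 2.99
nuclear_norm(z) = 5.38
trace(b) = 0.95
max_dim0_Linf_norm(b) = 2.57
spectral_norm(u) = 3.75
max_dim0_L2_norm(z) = 0.96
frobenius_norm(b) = 7.02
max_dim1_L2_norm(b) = 3.04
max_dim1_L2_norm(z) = 0.96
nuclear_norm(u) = 17.20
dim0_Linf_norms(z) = [0.46, 0.31, 0.38, 0.46, 0.4, 0.48, 0.65, 0.36, 0.34]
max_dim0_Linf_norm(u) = 2.49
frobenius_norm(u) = 6.60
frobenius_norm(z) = 2.12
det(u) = -44.50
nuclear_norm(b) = 18.56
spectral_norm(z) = 1.25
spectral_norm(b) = 3.97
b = z + u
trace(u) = -0.52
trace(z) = 1.47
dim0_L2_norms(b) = [3.3, 2.05, 2.39, 2.06, 2.45, 2.23, 2.32, 1.95, 2.01]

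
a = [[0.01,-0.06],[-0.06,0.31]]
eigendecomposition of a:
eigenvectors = [[-0.98,  0.19], [-0.19,  -0.98]]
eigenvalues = [-0.0, 0.32]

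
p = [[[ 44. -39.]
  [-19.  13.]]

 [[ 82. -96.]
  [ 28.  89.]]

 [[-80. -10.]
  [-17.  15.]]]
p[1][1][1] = 89.0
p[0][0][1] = -39.0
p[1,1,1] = 89.0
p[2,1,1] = 15.0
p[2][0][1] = -10.0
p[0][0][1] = -39.0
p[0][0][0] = 44.0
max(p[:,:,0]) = 82.0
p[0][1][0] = -19.0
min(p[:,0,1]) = -96.0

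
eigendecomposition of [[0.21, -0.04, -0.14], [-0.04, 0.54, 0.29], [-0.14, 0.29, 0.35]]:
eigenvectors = [[-0.20, 0.77, 0.60], [0.78, 0.50, -0.38], [0.60, -0.39, 0.7]]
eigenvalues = [0.77, 0.25, 0.07]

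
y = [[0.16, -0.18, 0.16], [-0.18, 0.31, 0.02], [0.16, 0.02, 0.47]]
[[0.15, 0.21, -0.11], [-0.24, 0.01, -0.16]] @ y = [[-0.03,0.04,-0.02], [-0.07,0.04,-0.11]]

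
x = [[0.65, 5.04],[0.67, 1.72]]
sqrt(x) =[[(0.63+0.55j), (2.32-1.12j)],[(0.31-0.15j), (1.13+0.31j)]]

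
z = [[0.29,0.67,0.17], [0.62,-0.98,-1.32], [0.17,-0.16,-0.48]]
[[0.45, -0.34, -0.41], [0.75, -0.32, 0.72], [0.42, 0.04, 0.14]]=z @ [[0.26,-1.58,0.04],[0.83,0.38,-0.61],[-1.06,-0.78,-0.07]]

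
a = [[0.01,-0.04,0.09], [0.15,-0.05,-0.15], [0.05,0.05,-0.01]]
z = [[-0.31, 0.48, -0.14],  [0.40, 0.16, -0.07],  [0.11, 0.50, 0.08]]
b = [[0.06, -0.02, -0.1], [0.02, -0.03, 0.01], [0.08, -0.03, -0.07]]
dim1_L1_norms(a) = [0.14, 0.35, 0.11]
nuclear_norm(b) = 0.21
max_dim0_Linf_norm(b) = 0.1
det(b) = -0.00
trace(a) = -0.05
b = z @ a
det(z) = -0.06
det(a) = 0.00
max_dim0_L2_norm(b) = 0.12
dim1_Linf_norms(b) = [0.1, 0.03, 0.08]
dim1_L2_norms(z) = [0.59, 0.44, 0.52]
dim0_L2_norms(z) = [0.52, 0.71, 0.18]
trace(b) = -0.04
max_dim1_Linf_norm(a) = 0.15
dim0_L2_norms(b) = [0.1, 0.05, 0.12]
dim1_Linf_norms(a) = [0.09, 0.15, 0.05]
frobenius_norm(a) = 0.25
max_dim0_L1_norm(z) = 1.14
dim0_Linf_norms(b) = [0.08, 0.03, 0.1]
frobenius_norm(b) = 0.17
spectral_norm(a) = 0.23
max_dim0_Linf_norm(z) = 0.5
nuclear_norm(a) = 0.37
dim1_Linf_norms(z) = [0.48, 0.4, 0.5]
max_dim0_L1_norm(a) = 0.25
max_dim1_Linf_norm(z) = 0.5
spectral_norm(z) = 0.72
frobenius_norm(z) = 0.90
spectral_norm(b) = 0.16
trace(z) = -0.07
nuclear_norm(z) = 1.39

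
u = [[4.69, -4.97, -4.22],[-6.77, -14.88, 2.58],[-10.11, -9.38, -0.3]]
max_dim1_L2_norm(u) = 16.55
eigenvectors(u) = [[-0.79, 0.31, 0.40], [0.28, 0.7, -0.04], [0.55, 0.64, 0.91]]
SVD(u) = [[0.06, -0.93, 0.36], [0.77, -0.18, -0.61], [0.63, 0.32, 0.71]] @ diag([21.097394256427535, 8.39646186475952, 3.6186991782266094]) @ [[-0.54, -0.84, 0.07], [-0.76, 0.52, 0.4], [-0.37, 0.16, -0.91]]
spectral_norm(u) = 21.10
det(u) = 641.03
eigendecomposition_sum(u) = [[7.11, -0.24, -3.15], [-2.51, 0.08, 1.11], [-4.98, 0.17, 2.21]] + [[-1.88, -6.46, 0.58],[-4.31, -14.81, 1.32],[-3.91, -13.44, 1.20]] + [[-0.54, 1.72, -1.64], [0.05, -0.15, 0.15], [-1.22, 3.90, -3.71]]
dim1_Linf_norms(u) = [4.97, 14.88, 10.11]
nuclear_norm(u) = 33.11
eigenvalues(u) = [9.4, -15.49, -4.4]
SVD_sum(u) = [[-0.73, -1.14, 0.1], [-8.75, -13.74, 1.19], [-7.12, -11.18, 0.97]] + [[5.91, -4.03, -3.12], [1.16, -0.79, -0.61], [-2.03, 1.39, 1.07]] + [[-0.49, 0.21, -1.20], [0.82, -0.35, 2.00], [-0.96, 0.41, -2.34]]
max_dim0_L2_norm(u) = 18.28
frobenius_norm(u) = 22.99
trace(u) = -10.49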